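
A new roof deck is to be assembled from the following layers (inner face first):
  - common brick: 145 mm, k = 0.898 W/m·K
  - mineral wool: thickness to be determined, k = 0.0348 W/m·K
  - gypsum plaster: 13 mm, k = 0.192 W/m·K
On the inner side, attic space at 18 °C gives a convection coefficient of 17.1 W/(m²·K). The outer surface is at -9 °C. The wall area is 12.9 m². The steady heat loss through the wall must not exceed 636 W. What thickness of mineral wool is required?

L ≈ 9.05 mm

Series thermal resistances:
R_inner film = 1/(h_i·A) = 1/(17.1×12.9) = 0.004533 K/W
R_common brick = L/(kA) = 0.145/(0.898×12.9) = 0.01252 K/W
R_gypsum plaster = L/(kA) = 0.013/(0.192×12.9) = 0.005249 K/W
Sum of the known resistances R_other = 0.0223 K/W
Required total resistance R_tot = ΔT/Q_allow = 27/636 = 0.04245 K/W
R_mineral wool = R_tot − R_other = 0.02015 K/W
L = R·k·A = 0.02015×0.0348×12.9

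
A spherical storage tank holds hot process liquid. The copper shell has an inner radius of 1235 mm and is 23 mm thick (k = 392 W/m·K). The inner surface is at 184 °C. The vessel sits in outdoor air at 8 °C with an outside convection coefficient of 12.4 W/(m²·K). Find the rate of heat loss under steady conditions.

Q ≈ 43400 W

Spherical conduction: R = (1/r_in − 1/r_out)/(4πk) per layer; series-sum.
R_copper shell = (1/1.235 − 1/1.258)/(4π×392) = 3.005×10^-6 K/W
R_outer film = 1/(h·4πr_o²) = 1/(12.4×4π×1.258²) = 0.004055 K/W
R_total = 0.004058 K/W
Q = ΔT/R_total = 176/0.004058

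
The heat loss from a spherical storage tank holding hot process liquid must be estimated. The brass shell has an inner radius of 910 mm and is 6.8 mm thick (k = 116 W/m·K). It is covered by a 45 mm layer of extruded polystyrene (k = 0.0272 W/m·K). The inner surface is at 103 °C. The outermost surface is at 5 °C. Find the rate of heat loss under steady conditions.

Q ≈ 656 W

Spherical conduction: R = (1/r_in − 1/r_out)/(4πk) per layer; series-sum.
R_brass shell = (1/0.91 − 1/0.9168)/(4π×116) = 5.591×10^-6 K/W
R_extruded polystyrene = (1/0.9168 − 1/0.9618)/(4π×0.0272) = 0.1493 K/W
R_total = 0.1493 K/W
Q = ΔT/R_total = 98/0.1493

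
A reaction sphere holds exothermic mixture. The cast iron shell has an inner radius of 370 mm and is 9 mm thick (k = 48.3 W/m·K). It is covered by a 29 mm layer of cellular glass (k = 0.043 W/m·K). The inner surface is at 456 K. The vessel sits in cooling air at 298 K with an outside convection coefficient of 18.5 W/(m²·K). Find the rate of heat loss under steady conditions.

Spherical conduction: R = (1/r_in − 1/r_out)/(4πk) per layer; series-sum.
R_cast iron shell = (1/0.37 − 1/0.379)/(4π×48.3) = 1.057×10^-4 K/W
R_cellular glass = (1/0.379 − 1/0.408)/(4π×0.043) = 0.3471 K/W
R_outer film = 1/(h·4πr_o²) = 1/(18.5×4π×0.408²) = 0.02584 K/W
R_total = 0.373 K/W
Q = ΔT/R_total = 158/0.373

Q ≈ 424 W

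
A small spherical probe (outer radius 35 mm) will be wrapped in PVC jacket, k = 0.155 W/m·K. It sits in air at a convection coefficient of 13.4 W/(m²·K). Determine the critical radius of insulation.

r_cr ≈ 23.1 mm

For a sphere r_cr = 2k/h = 2×0.155/13.4
r_cr = 23.1 mm; since the bare radius (35 mm) is above r_cr, any added insulation will reduce heat loss.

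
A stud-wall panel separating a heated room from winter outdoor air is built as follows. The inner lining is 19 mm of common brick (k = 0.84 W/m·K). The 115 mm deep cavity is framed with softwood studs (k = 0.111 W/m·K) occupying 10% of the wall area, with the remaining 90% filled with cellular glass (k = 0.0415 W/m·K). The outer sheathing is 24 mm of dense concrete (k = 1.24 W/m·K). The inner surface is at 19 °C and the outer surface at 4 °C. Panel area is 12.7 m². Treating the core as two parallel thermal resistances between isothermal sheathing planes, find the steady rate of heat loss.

Sheathing layers in series; stud and cavity paths in parallel between them.
R_inner = 0.019/(0.84×12.7) = 0.001781 K/W
R_stud  = 0.115/(0.111×0.1×12.7) = 0.8158 K/W
R_cav   = 0.115/(0.0415×0.9×12.7) = 0.2424 K/W
1/R_core = 1/R_stud + 1/R_cav → R_core = 0.1869 K/W
R_outer = 0.024/(1.24×12.7) = 0.001524 K/W
R_total = 0.1902 K/W
Q = ΔT/R_total = 15/0.1902

Q ≈ 78.9 W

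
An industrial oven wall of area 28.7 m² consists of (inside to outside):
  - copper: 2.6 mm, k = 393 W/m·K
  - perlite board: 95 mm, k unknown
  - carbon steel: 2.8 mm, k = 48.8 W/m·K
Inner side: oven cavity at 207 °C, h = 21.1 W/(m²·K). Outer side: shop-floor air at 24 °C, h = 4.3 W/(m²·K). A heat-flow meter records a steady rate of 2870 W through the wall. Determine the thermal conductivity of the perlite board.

k ≈ 0.0613 W/(m·K)

Thermal resistances in series:
R_inner film = 1/(h_i·A) = 1/(21.1×28.7) = 0.001651 K/W
R_copper = L/(kA) = 0.0026/(393×28.7) = 2.305×10^-7 K/W
R_carbon steel = L/(kA) = 0.0028/(48.8×28.7) = 1.999×10^-6 K/W
R_outer film = 1/(h_o·A) = 1/(4.3×28.7) = 0.008103 K/W
Sum of known resistances R_other = 0.009757 K/W
Total R = ΔT/Q = 183/2870 = 0.06376 K/W
R_perlite board = R_total − R_other = 0.05401 K/W
k = L/(R·A) = 0.095/(0.05401×28.7)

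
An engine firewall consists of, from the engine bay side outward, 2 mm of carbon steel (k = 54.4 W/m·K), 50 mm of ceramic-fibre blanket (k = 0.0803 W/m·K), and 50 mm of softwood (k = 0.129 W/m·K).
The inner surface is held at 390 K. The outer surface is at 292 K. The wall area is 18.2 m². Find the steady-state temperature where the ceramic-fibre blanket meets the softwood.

Model the wall as resistances in series:
R_carbon steel = L/(kA) = 0.002/(54.4×18.2) = 2.02×10^-6 K/W
R_ceramic-fibre blanket = L/(kA) = 0.05/(0.0803×18.2) = 0.03421 K/W
R_softwood = L/(kA) = 0.05/(0.129×18.2) = 0.0213 K/W
R_total = 0.05551 K/W;  Q = ΔT/R_total = 98/0.05551 = 1765 W
T_interface = T_inner − Q·ΣR(inner→interface) = 390 − 1770×0.03421

T ≈ 330 K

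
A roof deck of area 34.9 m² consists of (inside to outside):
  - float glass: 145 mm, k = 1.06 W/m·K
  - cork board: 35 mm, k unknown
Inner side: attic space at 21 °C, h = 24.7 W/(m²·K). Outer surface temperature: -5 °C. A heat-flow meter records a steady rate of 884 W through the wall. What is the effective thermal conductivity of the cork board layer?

Model the wall as resistances in series:
R_inner film = 1/(h_i·A) = 1/(24.7×34.9) = 0.00116 K/W
R_float glass = L/(kA) = 0.145/(1.06×34.9) = 0.00392 K/W
Sum of known resistances R_other = 0.00508 K/W
Total R = ΔT/Q = 26/884 = 0.02941 K/W
R_cork board = R_total − R_other = 0.02433 K/W
k = L/(R·A) = 0.035/(0.02433×34.9)

k ≈ 0.0412 W/(m·K)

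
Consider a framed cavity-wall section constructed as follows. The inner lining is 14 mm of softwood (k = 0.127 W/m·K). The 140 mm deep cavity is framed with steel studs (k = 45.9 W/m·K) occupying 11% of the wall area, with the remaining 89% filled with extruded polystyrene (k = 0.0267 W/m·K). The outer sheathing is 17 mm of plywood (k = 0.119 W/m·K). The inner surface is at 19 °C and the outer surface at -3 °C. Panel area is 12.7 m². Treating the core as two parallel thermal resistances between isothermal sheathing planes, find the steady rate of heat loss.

Q ≈ 995 W

Sheathing layers in series; stud and cavity paths in parallel between them.
R_inner = 0.014/(0.127×12.7) = 0.00868 K/W
R_stud  = 0.14/(45.9×0.11×12.7) = 0.002183 K/W
R_cav   = 0.14/(0.0267×0.89×12.7) = 0.4639 K/W
1/R_core = 1/R_stud + 1/R_cav → R_core = 0.002173 K/W
R_outer = 0.017/(0.119×12.7) = 0.01125 K/W
R_total = 0.0221 K/W
Q = ΔT/R_total = 22/0.0221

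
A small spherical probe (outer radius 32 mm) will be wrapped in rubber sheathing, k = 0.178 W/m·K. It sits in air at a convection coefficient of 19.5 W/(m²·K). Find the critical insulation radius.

For a sphere r_cr = 2k/h = 2×0.178/19.5
r_cr = 18.3 mm; since the bare radius (32 mm) is above r_cr, any added insulation will reduce heat loss.

r_cr ≈ 18.3 mm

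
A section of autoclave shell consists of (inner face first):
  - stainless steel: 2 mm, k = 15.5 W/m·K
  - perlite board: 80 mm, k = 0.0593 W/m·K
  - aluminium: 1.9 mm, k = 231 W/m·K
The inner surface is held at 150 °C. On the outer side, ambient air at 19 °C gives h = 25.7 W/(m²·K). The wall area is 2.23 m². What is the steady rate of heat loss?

Treating each layer as a thermal resistance in series:
R_stainless steel = L/(kA) = 0.002/(15.5×2.23) = 5.786×10^-5 K/W
R_perlite board = L/(kA) = 0.08/(0.0593×2.23) = 0.605 K/W
R_aluminium = L/(kA) = 0.0019/(231×2.23) = 3.688×10^-6 K/W
R_outer film = 1/(h_o·A) = 1/(25.7×2.23) = 0.01745 K/W
R_total = 0.6225 K/W
Q = ΔT / R_total = 131 / 0.6225

Q ≈ 210 W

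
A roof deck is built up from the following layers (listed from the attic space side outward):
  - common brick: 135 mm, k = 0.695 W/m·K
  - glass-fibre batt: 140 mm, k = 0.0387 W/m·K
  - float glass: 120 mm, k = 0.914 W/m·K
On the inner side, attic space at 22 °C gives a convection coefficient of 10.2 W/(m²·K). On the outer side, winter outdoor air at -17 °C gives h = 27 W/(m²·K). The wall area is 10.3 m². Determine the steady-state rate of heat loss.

Treating each layer as a thermal resistance in series:
R_inner film = 1/(h_i·A) = 1/(10.2×10.3) = 0.009518 K/W
R_common brick = L/(kA) = 0.135/(0.695×10.3) = 0.01886 K/W
R_glass-fibre batt = L/(kA) = 0.14/(0.0387×10.3) = 0.3512 K/W
R_float glass = L/(kA) = 0.12/(0.914×10.3) = 0.01275 K/W
R_outer film = 1/(h_o·A) = 1/(27×10.3) = 0.003596 K/W
R_total = 0.3959 K/W
Q = ΔT / R_total = 39 / 0.3959

Q ≈ 98.5 W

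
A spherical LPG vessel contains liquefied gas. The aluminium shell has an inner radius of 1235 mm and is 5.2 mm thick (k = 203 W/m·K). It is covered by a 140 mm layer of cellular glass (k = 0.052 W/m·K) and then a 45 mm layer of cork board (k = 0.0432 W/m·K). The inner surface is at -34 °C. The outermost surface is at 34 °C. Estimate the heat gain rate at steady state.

For a spherical shell R = (1/r₁ − 1/r₂)/(4πk); film R = 1/(h·4πr²). In series:
R_aluminium shell = (1/1.235 − 1/1.2402)/(4π×203) = 1.331×10^-6 K/W
R_cellular glass = (1/1.2402 − 1/1.3802)/(4π×0.052) = 0.1252 K/W
R_cork board = (1/1.3802 − 1/1.4252)/(4π×0.0432) = 0.04214 K/W
R_total = 0.1673 K/W
Q = ΔT/R_total = 68/0.1673

Q ≈ 406 W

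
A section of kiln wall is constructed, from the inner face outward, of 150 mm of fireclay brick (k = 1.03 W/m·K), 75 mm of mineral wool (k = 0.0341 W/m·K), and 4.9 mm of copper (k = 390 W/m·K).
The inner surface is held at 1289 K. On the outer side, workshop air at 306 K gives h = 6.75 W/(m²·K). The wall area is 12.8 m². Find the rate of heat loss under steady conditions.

Using the resistance-network approach (series):
R_fireclay brick = L/(kA) = 0.15/(1.03×12.8) = 0.01138 K/W
R_mineral wool = L/(kA) = 0.075/(0.0341×12.8) = 0.1718 K/W
R_copper = L/(kA) = 0.0049/(390×12.8) = 9.816×10^-7 K/W
R_outer film = 1/(h_o·A) = 1/(6.75×12.8) = 0.01157 K/W
R_total = 0.1948 K/W
Q = ΔT / R_total = 983 / 0.1948

Q ≈ 5050 W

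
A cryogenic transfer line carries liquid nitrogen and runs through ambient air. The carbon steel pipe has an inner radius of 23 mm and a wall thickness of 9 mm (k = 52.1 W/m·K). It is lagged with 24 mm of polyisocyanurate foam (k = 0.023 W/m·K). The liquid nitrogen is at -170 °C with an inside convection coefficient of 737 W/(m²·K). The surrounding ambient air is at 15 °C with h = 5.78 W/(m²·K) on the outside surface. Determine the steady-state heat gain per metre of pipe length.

q′ ≈ 42.3 W/m

Cylindrical conduction, so R = ln(r₂/r₁)/(2πkL) per layer, in series:
R_inner film = 1/(h_i·2πr₁L) = 1/(737×2π×0.023×1) = 0.009389 K/W
R_carbon steel pipe wall = ln(32/23)/(2π×52.1×1) = 0.001009 K/W
R_polyisocyanurate foam = ln(56/32)/(2π×0.023×1) = 3.872 K/W
R_outer film = 1/(h_o·2πr_oL) = 1/(5.78×2π×0.056×1) = 0.4917 K/W
R_total = 4.375 K/W
Q = ΔT/R_total = 185/4.375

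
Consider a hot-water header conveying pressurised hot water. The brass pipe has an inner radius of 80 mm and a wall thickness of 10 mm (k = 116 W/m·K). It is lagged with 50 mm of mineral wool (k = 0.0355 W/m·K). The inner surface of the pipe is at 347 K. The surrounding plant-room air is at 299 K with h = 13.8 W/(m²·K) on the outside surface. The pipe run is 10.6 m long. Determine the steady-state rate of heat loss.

For a radial system each layer contributes R = ln(r_out/r_in)/(2πkL); films add R = 1/(hA).
R_brass pipe wall = ln(90/80)/(2π×116×10.6) = 1.525×10^-5 K/W
R_mineral wool = ln(140/90)/(2π×0.0355×10.6) = 0.1869 K/W
R_outer film = 1/(h_o·2πr_oL) = 1/(13.8×2π×0.14×10.6) = 0.007772 K/W
R_total = 0.1947 K/W
Q = ΔT/R_total = 48/0.1947

Q ≈ 247 W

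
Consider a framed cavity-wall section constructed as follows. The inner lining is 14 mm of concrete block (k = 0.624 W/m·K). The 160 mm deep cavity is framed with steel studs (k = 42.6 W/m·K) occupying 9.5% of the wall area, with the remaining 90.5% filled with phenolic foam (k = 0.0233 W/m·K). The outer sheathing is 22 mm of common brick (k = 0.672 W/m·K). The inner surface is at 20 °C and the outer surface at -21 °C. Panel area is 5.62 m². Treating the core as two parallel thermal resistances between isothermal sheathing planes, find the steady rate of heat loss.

Sheathing layers in series; stud and cavity paths in parallel between them.
R_inner = 0.014/(0.624×5.62) = 0.003992 K/W
R_stud  = 0.16/(42.6×0.095×5.62) = 0.007035 K/W
R_cav   = 0.16/(0.0233×0.905×5.62) = 1.35 K/W
1/R_core = 1/R_stud + 1/R_cav → R_core = 0.006998 K/W
R_outer = 0.022/(0.672×5.62) = 0.005825 K/W
R_total = 0.01682 K/W
Q = ΔT/R_total = 41/0.01682

Q ≈ 2440 W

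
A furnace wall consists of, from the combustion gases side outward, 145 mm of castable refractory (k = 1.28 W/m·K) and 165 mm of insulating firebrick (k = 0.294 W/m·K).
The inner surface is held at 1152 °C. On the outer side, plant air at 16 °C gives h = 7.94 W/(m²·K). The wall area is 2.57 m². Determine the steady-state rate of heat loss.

Treating each layer as a thermal resistance in series:
R_castable refractory = L/(kA) = 0.145/(1.28×2.57) = 0.04408 K/W
R_insulating firebrick = L/(kA) = 0.165/(0.294×2.57) = 0.2184 K/W
R_outer film = 1/(h_o·A) = 1/(7.94×2.57) = 0.04901 K/W
R_total = 0.3115 K/W
Q = ΔT / R_total = 1136 / 0.3115

Q ≈ 3650 W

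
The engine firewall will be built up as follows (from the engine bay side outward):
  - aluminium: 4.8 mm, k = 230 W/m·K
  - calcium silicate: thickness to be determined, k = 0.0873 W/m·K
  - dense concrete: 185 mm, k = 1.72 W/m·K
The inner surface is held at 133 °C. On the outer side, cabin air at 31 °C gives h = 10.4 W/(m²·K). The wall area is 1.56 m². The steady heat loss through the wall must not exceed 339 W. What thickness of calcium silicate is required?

L ≈ 23.2 mm

Treating each layer as a thermal resistance in series:
R_aluminium = L/(kA) = 0.0048/(230×1.56) = 1.338×10^-5 K/W
R_dense concrete = L/(kA) = 0.185/(1.72×1.56) = 0.06895 K/W
R_outer film = 1/(h_o·A) = 1/(10.4×1.56) = 0.06164 K/W
Sum of the known resistances R_other = 0.1306 K/W
Required total resistance R_tot = ΔT/Q_allow = 102/339 = 0.3009 K/W
R_calcium silicate = R_tot − R_other = 0.1703 K/W
L = R·k·A = 0.1703×0.0873×1.56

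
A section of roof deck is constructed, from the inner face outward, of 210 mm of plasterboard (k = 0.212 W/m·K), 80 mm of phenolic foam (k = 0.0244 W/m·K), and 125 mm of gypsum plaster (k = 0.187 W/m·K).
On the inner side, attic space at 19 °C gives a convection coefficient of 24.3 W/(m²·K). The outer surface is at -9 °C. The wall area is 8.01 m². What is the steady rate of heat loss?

Using the resistance-network approach (series):
R_inner film = 1/(h_i·A) = 1/(24.3×8.01) = 0.005138 K/W
R_plasterboard = L/(kA) = 0.21/(0.212×8.01) = 0.1237 K/W
R_phenolic foam = L/(kA) = 0.08/(0.0244×8.01) = 0.4093 K/W
R_gypsum plaster = L/(kA) = 0.125/(0.187×8.01) = 0.08345 K/W
R_total = 0.6216 K/W
Q = ΔT / R_total = 28 / 0.6216

Q ≈ 45 W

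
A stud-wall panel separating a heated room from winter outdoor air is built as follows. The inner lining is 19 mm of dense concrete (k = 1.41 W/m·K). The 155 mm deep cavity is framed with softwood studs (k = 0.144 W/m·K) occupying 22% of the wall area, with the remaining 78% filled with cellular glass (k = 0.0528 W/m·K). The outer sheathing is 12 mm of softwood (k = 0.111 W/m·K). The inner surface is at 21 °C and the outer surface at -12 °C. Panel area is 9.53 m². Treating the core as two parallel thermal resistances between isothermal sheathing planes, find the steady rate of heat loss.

Sheathing layers in series; stud and cavity paths in parallel between them.
R_inner = 0.019/(1.41×9.53) = 0.001414 K/W
R_stud  = 0.155/(0.144×0.22×9.53) = 0.5134 K/W
R_cav   = 0.155/(0.0528×0.78×9.53) = 0.3949 K/W
1/R_core = 1/R_stud + 1/R_cav → R_core = 0.2232 K/W
R_outer = 0.012/(0.111×9.53) = 0.01134 K/W
R_total = 0.236 K/W
Q = ΔT/R_total = 33/0.236

Q ≈ 140 W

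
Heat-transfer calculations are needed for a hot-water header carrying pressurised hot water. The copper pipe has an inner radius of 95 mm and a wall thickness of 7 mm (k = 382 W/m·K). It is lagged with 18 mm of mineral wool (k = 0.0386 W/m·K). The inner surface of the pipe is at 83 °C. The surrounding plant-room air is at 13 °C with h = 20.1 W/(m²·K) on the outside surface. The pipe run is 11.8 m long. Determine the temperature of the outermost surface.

T ≈ 19.3 °C

For a radial system each layer contributes R = ln(r_out/r_in)/(2πkL); films add R = 1/(hA).
R_copper pipe wall = ln(102/95)/(2π×382×11.8) = 2.51×10^-6 K/W
R_mineral wool = ln(120/102)/(2π×0.0386×11.8) = 0.05679 K/W
R_outer film = 1/(h_o·2πr_oL) = 1/(20.1×2π×0.12×11.8) = 0.005592 K/W
R_total = 0.06238 K/W
Q = ΔT/R_total = 70/0.06238
Q = 1120 W
T_interface = T_inner − Q·ΣR(inner→interface) = 83 − 1120×0.05679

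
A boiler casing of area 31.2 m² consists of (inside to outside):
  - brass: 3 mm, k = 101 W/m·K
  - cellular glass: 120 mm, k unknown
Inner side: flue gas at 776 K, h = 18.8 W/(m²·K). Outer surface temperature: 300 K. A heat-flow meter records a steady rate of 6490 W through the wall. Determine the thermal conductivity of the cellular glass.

k ≈ 0.0537 W/(m·K)

Using the resistance-network approach (series):
R_inner film = 1/(h_i·A) = 1/(18.8×31.2) = 0.001705 K/W
R_brass = L/(kA) = 0.003/(101×31.2) = 9.52×10^-7 K/W
Sum of known resistances R_other = 0.001706 K/W
Total R = ΔT/Q = 476/6490 = 0.07334 K/W
R_cellular glass = R_total − R_other = 0.07164 K/W
k = L/(R·A) = 0.12/(0.07164×31.2)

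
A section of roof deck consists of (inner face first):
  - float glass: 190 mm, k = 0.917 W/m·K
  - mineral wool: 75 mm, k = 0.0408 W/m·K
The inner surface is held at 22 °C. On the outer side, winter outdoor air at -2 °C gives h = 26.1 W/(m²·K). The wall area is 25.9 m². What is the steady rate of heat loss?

Treating each layer as a thermal resistance in series:
R_float glass = L/(kA) = 0.19/(0.917×25.9) = 0.008 K/W
R_mineral wool = L/(kA) = 0.075/(0.0408×25.9) = 0.07097 K/W
R_outer film = 1/(h_o·A) = 1/(26.1×25.9) = 0.001479 K/W
R_total = 0.08045 K/W
Q = ΔT / R_total = 24 / 0.08045

Q ≈ 298 W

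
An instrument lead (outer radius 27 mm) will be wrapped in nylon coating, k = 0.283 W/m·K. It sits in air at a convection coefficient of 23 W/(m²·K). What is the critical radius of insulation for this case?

r_cr ≈ 12.3 mm

For a cylinder r_cr = k/h = 0.283/23
r_cr = 12.3 mm; since the bare radius (27 mm) is above r_cr, any added insulation will reduce heat loss.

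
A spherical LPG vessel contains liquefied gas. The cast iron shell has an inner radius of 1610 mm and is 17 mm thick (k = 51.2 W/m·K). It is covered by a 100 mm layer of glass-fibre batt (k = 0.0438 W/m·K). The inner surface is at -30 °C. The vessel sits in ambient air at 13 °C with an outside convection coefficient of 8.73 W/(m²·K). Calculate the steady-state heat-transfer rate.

Q ≈ 635 W

Spherical conduction: R = (1/r_in − 1/r_out)/(4πk) per layer; series-sum.
R_cast iron shell = (1/1.61 − 1/1.627)/(4π×51.2) = 1.009×10^-5 K/W
R_glass-fibre batt = (1/1.627 − 1/1.727)/(4π×0.0438) = 0.06466 K/W
R_outer film = 1/(h·4πr_o²) = 1/(8.73×4π×1.727²) = 0.003056 K/W
R_total = 0.06773 K/W
Q = ΔT/R_total = 43/0.06773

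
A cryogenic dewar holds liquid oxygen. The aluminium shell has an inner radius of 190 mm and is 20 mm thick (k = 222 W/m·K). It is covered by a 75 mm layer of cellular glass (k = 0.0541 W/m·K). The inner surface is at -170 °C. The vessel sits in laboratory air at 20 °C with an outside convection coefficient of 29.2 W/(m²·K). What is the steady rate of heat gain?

Q ≈ 101 W

Spherical conduction: R = (1/r_in − 1/r_out)/(4πk) per layer; series-sum.
R_aluminium shell = (1/0.19 − 1/0.21)/(4π×222) = 1.797×10^-4 K/W
R_cellular glass = (1/0.21 − 1/0.285)/(4π×0.0541) = 1.843 K/W
R_outer film = 1/(h·4πr_o²) = 1/(29.2×4π×0.285²) = 0.03355 K/W
R_total = 1.877 K/W
Q = ΔT/R_total = 190/1.877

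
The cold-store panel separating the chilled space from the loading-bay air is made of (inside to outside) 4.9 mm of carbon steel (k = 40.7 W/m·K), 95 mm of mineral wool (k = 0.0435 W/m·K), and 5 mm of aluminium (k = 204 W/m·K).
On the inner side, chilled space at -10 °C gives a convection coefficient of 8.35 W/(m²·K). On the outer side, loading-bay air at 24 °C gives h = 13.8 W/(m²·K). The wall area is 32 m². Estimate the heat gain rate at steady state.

Q ≈ 458 W

Treating each layer as a thermal resistance in series:
R_inner film = 1/(h_i·A) = 1/(8.35×32) = 0.003743 K/W
R_carbon steel = L/(kA) = 0.0049/(40.7×32) = 3.762×10^-6 K/W
R_mineral wool = L/(kA) = 0.095/(0.0435×32) = 0.06825 K/W
R_aluminium = L/(kA) = 0.005/(204×32) = 7.659×10^-7 K/W
R_outer film = 1/(h_o·A) = 1/(13.8×32) = 0.002264 K/W
R_total = 0.07426 K/W
Q = ΔT / R_total = 34 / 0.07426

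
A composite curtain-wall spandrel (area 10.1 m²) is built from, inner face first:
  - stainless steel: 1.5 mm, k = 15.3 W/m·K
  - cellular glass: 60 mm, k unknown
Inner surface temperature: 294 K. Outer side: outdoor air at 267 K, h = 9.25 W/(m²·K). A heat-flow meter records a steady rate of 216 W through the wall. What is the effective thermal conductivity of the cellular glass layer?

k ≈ 0.052 W/(m·K)

Using the resistance-network approach (series):
R_stainless steel = L/(kA) = 0.0015/(15.3×10.1) = 9.707×10^-6 K/W
R_outer film = 1/(h_o·A) = 1/(9.25×10.1) = 0.0107 K/W
Sum of known resistances R_other = 0.01071 K/W
Total R = ΔT/Q = 27/216 = 0.125 K/W
R_cellular glass = R_total − R_other = 0.1143 K/W
k = L/(R·A) = 0.06/(0.1143×10.1)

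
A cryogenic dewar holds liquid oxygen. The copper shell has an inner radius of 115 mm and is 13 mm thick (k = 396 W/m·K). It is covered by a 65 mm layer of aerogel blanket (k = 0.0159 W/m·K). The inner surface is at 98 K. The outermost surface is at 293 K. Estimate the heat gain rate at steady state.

For a spherical shell R = (1/r₁ − 1/r₂)/(4πk); film R = 1/(h·4πr²). In series:
R_copper shell = (1/0.115 − 1/0.128)/(4π×396) = 1.775×10^-4 K/W
R_aerogel blanket = (1/0.128 − 1/0.193)/(4π×0.0159) = 13.17 K/W
R_total = 13.17 K/W
Q = ΔT/R_total = 195/13.17

Q ≈ 14.8 W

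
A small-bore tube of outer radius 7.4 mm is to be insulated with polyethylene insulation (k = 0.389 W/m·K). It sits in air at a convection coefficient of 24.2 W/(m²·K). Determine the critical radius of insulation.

r_cr ≈ 16.1 mm

For a cylinder r_cr = k/h = 0.389/24.2
r_cr = 16.1 mm; since the bare radius (7.4 mm) is below r_cr, adding a thin layer of insulation will *increase* heat loss.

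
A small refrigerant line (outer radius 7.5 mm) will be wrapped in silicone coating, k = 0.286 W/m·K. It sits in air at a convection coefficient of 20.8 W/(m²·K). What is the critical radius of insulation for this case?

For a cylinder r_cr = k/h = 0.286/20.8
r_cr = 13.7 mm; since the bare radius (7.5 mm) is below r_cr, adding a thin layer of insulation will *increase* heat loss.

r_cr ≈ 13.7 mm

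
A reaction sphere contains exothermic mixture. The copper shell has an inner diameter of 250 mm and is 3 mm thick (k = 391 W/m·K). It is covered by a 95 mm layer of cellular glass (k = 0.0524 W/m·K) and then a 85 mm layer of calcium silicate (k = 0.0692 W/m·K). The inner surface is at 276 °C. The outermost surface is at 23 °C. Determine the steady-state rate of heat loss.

Q ≈ 39.1 W

Radial (spherical) resistances in series:
R_copper shell = (1/0.125 − 1/0.128)/(4π×391) = 3.816×10^-5 K/W
R_cellular glass = (1/0.128 − 1/0.223)/(4π×0.0524) = 5.054 K/W
R_calcium silicate = (1/0.223 − 1/0.308)/(4π×0.0692) = 1.423 K/W
R_total = 6.478 K/W
Q = ΔT/R_total = 253/6.478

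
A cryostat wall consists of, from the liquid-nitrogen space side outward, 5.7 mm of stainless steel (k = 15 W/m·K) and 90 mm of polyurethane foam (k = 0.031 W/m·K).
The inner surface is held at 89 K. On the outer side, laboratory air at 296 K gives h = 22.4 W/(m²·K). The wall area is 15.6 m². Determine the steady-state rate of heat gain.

Model the wall as resistances in series:
R_stainless steel = L/(kA) = 0.0057/(15×15.6) = 2.436×10^-5 K/W
R_polyurethane foam = L/(kA) = 0.09/(0.031×15.6) = 0.1861 K/W
R_outer film = 1/(h_o·A) = 1/(22.4×15.6) = 0.002862 K/W
R_total = 0.189 K/W
Q = ΔT / R_total = 207 / 0.189

Q ≈ 1100 W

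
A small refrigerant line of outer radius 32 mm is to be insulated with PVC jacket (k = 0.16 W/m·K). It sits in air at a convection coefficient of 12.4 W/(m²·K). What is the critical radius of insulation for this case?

For a cylinder r_cr = k/h = 0.16/12.4
r_cr = 12.9 mm; since the bare radius (32 mm) is above r_cr, any added insulation will reduce heat loss.

r_cr ≈ 12.9 mm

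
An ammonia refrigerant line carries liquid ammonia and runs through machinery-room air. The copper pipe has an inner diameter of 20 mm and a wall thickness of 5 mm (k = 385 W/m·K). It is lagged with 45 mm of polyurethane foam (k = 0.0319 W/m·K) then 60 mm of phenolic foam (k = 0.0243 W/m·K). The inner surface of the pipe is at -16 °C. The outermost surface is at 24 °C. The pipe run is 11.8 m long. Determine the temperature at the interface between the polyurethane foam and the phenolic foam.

T ≈ 8.15 °C

For a radial system each layer contributes R = ln(r_out/r_in)/(2πkL); films add R = 1/(hA).
R_copper pipe wall = ln(15/10)/(2π×385×11.8) = 1.42×10^-5 K/W
R_polyurethane foam = ln(60/15)/(2π×0.0319×11.8) = 0.5861 K/W
R_phenolic foam = ln(120/60)/(2π×0.0243×11.8) = 0.3847 K/W
R_total = 0.9709 K/W
Q = ΔT/R_total = 40/0.9709
Q = 41.2 W
T_interface = T_inner + Q·ΣR(inner→interface) = -16 + 41.2×0.5862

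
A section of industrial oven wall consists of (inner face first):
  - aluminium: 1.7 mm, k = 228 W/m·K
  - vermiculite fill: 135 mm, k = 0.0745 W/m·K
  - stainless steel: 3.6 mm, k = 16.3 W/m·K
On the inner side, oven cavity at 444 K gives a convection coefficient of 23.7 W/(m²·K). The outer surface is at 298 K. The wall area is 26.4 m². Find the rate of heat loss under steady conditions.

Q ≈ 2080 W

Series thermal resistances:
R_inner film = 1/(h_i·A) = 1/(23.7×26.4) = 0.001598 K/W
R_aluminium = L/(kA) = 0.0017/(228×26.4) = 2.824×10^-7 K/W
R_vermiculite fill = L/(kA) = 0.135/(0.0745×26.4) = 0.06864 K/W
R_stainless steel = L/(kA) = 0.0036/(16.3×26.4) = 8.366×10^-6 K/W
R_total = 0.07025 K/W
Q = ΔT / R_total = 146 / 0.07025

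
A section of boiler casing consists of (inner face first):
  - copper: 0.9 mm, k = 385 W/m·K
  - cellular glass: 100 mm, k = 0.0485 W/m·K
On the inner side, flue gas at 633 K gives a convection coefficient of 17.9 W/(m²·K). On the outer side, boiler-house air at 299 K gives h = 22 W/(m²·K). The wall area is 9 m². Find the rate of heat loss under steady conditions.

Q ≈ 1390 W

Using the resistance-network approach (series):
R_inner film = 1/(h_i·A) = 1/(17.9×9) = 0.006207 K/W
R_copper = L/(kA) = 0.0009/(385×9) = 2.597×10^-7 K/W
R_cellular glass = L/(kA) = 0.1/(0.0485×9) = 0.2291 K/W
R_outer film = 1/(h_o·A) = 1/(22×9) = 0.005051 K/W
R_total = 0.2404 K/W
Q = ΔT / R_total = 334 / 0.2404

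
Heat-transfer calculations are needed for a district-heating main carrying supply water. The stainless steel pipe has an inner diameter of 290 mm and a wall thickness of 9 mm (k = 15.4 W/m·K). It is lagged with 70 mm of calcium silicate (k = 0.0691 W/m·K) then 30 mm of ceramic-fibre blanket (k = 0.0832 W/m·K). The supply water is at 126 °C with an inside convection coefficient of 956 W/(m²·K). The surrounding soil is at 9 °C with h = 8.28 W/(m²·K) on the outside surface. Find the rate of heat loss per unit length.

q′ ≈ 99.1 W/m

Treating each annulus and film as a series resistance:
R_inner film = 1/(h_i·2πr₁L) = 1/(956×2π×0.145×1) = 0.001148 K/W
R_stainless steel pipe wall = ln(154/145)/(2π×15.4×1) = 6.223×10^-4 K/W
R_calcium silicate = ln(224/154)/(2π×0.0691×1) = 0.863 K/W
R_ceramic-fibre blanket = ln(254/224)/(2π×0.0832×1) = 0.2404 K/W
R_outer film = 1/(h_o·2πr_oL) = 1/(8.28×2π×0.254×1) = 0.07568 K/W
R_total = 1.181 K/W
Q = ΔT/R_total = 117/1.181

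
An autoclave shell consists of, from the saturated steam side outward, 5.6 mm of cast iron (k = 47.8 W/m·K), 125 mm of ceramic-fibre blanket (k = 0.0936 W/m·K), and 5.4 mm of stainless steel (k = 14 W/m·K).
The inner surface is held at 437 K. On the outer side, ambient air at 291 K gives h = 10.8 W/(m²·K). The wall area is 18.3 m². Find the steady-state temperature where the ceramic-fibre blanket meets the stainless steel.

T ≈ 301 K

Using the resistance-network approach (series):
R_cast iron = L/(kA) = 0.0056/(47.8×18.3) = 6.402×10^-6 K/W
R_ceramic-fibre blanket = L/(kA) = 0.125/(0.0936×18.3) = 0.07298 K/W
R_stainless steel = L/(kA) = 0.0054/(14×18.3) = 2.108×10^-5 K/W
R_outer film = 1/(h_o·A) = 1/(10.8×18.3) = 0.00506 K/W
R_total = 0.07806 K/W;  Q = ΔT/R_total = 146/0.07806 = 1870 W
T_interface = T_inner − Q·ΣR(inner→interface) = 437 − 1870×0.07298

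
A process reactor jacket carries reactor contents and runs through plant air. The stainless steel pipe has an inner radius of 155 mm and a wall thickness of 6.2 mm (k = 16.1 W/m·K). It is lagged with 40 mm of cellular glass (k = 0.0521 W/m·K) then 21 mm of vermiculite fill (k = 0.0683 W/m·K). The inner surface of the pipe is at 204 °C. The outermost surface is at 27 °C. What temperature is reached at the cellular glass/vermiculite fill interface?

T ≈ 72.1 °C

Radial resistances (cylindrical: R_cond = ln(r_o/r_i)/(2πkL), R_conv = 1/(h·2πrL)):
R_stainless steel pipe wall = ln(161.2/155)/(2π×16.1×1) = 3.877×10^-4 K/W
R_cellular glass = ln(201.2/161.2)/(2π×0.0521×1) = 0.6771 K/W
R_vermiculite fill = ln(222.2/201.2)/(2π×0.0683×1) = 0.2313 K/W
R_total = 0.9088 K/W
Q = ΔT/R_total = 177/0.9088
Q = 195 W/m
T_interface = T_inner − Q·ΣR(inner→interface) = 204 − 195×0.6775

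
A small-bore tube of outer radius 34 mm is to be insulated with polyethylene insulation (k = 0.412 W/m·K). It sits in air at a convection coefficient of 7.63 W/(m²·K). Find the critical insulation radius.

For a cylinder r_cr = k/h = 0.412/7.63
r_cr = 54 mm; since the bare radius (34 mm) is below r_cr, adding a thin layer of insulation will *increase* heat loss.

r_cr ≈ 54 mm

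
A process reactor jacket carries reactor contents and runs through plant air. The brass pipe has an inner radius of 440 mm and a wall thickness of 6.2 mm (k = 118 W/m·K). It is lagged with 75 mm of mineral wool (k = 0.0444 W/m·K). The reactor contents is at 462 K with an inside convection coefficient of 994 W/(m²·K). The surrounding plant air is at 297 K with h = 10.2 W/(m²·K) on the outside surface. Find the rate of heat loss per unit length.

q′ ≈ 281 W/m

Radial resistances (cylindrical: R_cond = ln(r_o/r_i)/(2πkL), R_conv = 1/(h·2πrL)):
R_inner film = 1/(h_i·2πr₁L) = 1/(994×2π×0.44×1) = 3.639×10^-4 K/W
R_brass pipe wall = ln(446.2/440)/(2π×118×1) = 1.887×10^-5 K/W
R_mineral wool = ln(521.2/446.2)/(2π×0.0444×1) = 0.5569 K/W
R_outer film = 1/(h_o·2πr_oL) = 1/(10.2×2π×0.5212×1) = 0.02994 K/W
R_total = 0.5872 K/W
Q = ΔT/R_total = 165/0.5872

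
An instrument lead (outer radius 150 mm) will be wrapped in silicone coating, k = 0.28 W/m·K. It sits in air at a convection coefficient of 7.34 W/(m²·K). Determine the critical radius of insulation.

r_cr ≈ 38.1 mm

For a cylinder r_cr = k/h = 0.28/7.34
r_cr = 38.1 mm; since the bare radius (150 mm) is above r_cr, any added insulation will reduce heat loss.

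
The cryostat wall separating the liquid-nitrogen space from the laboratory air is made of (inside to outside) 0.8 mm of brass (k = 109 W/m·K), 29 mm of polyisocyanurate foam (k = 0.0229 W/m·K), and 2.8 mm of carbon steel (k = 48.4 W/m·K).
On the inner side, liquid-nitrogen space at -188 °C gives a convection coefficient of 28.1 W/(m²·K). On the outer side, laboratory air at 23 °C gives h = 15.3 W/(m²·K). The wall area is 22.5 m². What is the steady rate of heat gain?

Q ≈ 3470 W

Thermal resistances in series:
R_inner film = 1/(h_i·A) = 1/(28.1×22.5) = 0.001582 K/W
R_brass = L/(kA) = 0.0008/(109×22.5) = 3.262×10^-7 K/W
R_polyisocyanurate foam = L/(kA) = 0.029/(0.0229×22.5) = 0.05628 K/W
R_carbon steel = L/(kA) = 0.0028/(48.4×22.5) = 2.571×10^-6 K/W
R_outer film = 1/(h_o·A) = 1/(15.3×22.5) = 0.002905 K/W
R_total = 0.06077 K/W
Q = ΔT / R_total = 211 / 0.06077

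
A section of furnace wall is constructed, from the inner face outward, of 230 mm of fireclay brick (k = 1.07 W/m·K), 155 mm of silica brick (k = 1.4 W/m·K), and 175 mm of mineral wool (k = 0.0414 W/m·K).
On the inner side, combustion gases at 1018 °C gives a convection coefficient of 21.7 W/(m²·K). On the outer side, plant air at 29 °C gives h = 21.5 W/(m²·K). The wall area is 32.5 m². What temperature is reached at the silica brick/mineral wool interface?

Model the wall as resistances in series:
R_inner film = 1/(h_i·A) = 1/(21.7×32.5) = 0.001418 K/W
R_fireclay brick = L/(kA) = 0.23/(1.07×32.5) = 0.006614 K/W
R_silica brick = L/(kA) = 0.155/(1.4×32.5) = 0.003407 K/W
R_mineral wool = L/(kA) = 0.175/(0.0414×32.5) = 0.1301 K/W
R_outer film = 1/(h_o·A) = 1/(21.5×32.5) = 0.001431 K/W
R_total = 0.1429 K/W;  Q = ΔT/R_total = 989/0.1429 = 6919 W
T_interface = T_inner − Q·ΣR(inner→interface) = 1018 − 6920×0.01144

T ≈ 939 °C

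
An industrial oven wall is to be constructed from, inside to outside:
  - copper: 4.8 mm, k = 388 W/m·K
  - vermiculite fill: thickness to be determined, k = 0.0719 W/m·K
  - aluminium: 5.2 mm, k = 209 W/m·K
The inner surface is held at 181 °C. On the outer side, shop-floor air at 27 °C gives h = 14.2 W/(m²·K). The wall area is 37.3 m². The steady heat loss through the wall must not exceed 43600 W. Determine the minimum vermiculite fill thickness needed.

L ≈ 4.41 mm

Series thermal resistances:
R_copper = L/(kA) = 0.0048/(388×37.3) = 3.317×10^-7 K/W
R_aluminium = L/(kA) = 0.0052/(209×37.3) = 6.67×10^-7 K/W
R_outer film = 1/(h_o·A) = 1/(14.2×37.3) = 0.001888 K/W
Sum of the known resistances R_other = 0.001889 K/W
Required total resistance R_tot = ΔT/Q_allow = 154/43600 = 0.003532 K/W
R_vermiculite fill = R_tot − R_other = 0.001643 K/W
L = R·k·A = 0.001643×0.0719×37.3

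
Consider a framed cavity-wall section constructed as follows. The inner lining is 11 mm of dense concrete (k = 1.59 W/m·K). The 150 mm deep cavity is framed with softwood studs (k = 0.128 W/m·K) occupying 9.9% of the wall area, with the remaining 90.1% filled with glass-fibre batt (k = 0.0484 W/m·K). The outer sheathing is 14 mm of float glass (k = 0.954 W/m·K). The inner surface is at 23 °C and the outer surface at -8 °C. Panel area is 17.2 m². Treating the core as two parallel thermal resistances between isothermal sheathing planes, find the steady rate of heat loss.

Q ≈ 198 W

Sheathing layers in series; stud and cavity paths in parallel between them.
R_inner = 0.011/(1.59×17.2) = 4.022×10^-4 K/W
R_stud  = 0.15/(0.128×0.099×17.2) = 0.6882 K/W
R_cav   = 0.15/(0.0484×0.901×17.2) = 0.2 K/W
1/R_core = 1/R_stud + 1/R_cav → R_core = 0.155 K/W
R_outer = 0.014/(0.954×17.2) = 8.532×10^-4 K/W
R_total = 0.1562 K/W
Q = ΔT/R_total = 31/0.1562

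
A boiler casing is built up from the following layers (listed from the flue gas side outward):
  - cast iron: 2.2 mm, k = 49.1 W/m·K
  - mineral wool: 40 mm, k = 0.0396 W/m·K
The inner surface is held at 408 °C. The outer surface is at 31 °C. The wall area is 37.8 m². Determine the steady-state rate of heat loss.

Thermal resistances in series:
R_cast iron = L/(kA) = 0.0022/(49.1×37.8) = 1.185×10^-6 K/W
R_mineral wool = L/(kA) = 0.04/(0.0396×37.8) = 0.02672 K/W
R_total = 0.02672 K/W
Q = ΔT / R_total = 377 / 0.02672

Q ≈ 14100 W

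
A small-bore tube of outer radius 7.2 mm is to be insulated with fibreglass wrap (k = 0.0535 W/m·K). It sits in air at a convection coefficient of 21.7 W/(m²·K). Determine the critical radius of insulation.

r_cr ≈ 2.47 mm

For a cylinder r_cr = k/h = 0.0535/21.7
r_cr = 2.47 mm; since the bare radius (7.2 mm) is above r_cr, any added insulation will reduce heat loss.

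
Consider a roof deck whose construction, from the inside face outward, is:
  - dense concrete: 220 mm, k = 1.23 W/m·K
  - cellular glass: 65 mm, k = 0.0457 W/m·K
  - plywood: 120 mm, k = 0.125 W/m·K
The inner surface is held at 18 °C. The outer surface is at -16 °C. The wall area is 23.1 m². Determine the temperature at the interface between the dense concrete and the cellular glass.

Model the wall as resistances in series:
R_dense concrete = L/(kA) = 0.22/(1.23×23.1) = 0.007743 K/W
R_cellular glass = L/(kA) = 0.065/(0.0457×23.1) = 0.06157 K/W
R_plywood = L/(kA) = 0.12/(0.125×23.1) = 0.04156 K/W
R_total = 0.1109 K/W;  Q = ΔT/R_total = 34/0.1109 = 306.7 W
T_interface = T_inner − Q·ΣR(inner→interface) = 18 − 307×0.007743

T ≈ 15.6 °C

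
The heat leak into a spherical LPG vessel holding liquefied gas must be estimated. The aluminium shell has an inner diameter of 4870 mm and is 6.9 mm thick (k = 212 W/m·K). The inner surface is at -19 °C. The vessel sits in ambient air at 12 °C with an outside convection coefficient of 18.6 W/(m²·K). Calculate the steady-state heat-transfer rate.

Radial (spherical) resistances in series:
R_aluminium shell = (1/2.435 − 1/2.4419)/(4π×212) = 4.356×10^-7 K/W
R_outer film = 1/(h·4πr_o²) = 1/(18.6×4π×2.4419²) = 7.175×10^-4 K/W
R_total = 7.179×10^-4 K/W
Q = ΔT/R_total = 31/7.179×10^-4

Q ≈ 43200 W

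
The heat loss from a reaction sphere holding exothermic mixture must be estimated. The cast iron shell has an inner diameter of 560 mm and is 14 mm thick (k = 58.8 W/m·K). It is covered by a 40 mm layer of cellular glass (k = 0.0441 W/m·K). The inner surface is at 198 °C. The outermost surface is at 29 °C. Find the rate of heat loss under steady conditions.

Q ≈ 230 W

Spherical conduction: R = (1/r_in − 1/r_out)/(4πk) per layer; series-sum.
R_cast iron shell = (1/0.28 − 1/0.294)/(4π×58.8) = 2.302×10^-4 K/W
R_cellular glass = (1/0.294 − 1/0.334)/(4π×0.0441) = 0.7351 K/W
R_total = 0.7353 K/W
Q = ΔT/R_total = 169/0.7353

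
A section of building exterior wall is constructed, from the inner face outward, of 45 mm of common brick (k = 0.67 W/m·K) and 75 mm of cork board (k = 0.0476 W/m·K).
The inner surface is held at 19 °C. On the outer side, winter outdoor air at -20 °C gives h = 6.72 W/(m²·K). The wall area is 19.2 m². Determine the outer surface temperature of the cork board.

Using the resistance-network approach (series):
R_common brick = L/(kA) = 0.045/(0.67×19.2) = 0.003498 K/W
R_cork board = L/(kA) = 0.075/(0.0476×19.2) = 0.08206 K/W
R_outer film = 1/(h_o·A) = 1/(6.72×19.2) = 0.00775 K/W
R_total = 0.09331 K/W;  Q = ΔT/R_total = 39/0.09331 = 417.9 W
T_interface = T_inner − Q·ΣR(inner→interface) = 19 − 418×0.08556

T ≈ -16.8 °C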